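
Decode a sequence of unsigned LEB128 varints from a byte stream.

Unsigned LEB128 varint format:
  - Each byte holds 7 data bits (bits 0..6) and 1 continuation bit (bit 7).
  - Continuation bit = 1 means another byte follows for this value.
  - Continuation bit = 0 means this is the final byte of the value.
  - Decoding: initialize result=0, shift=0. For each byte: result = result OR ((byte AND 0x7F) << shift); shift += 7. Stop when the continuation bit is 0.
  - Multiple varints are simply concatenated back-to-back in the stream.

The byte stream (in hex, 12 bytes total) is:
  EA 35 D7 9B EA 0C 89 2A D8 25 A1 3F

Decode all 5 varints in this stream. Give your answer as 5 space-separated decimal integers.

  byte[0]=0xEA cont=1 payload=0x6A=106: acc |= 106<<0 -> acc=106 shift=7
  byte[1]=0x35 cont=0 payload=0x35=53: acc |= 53<<7 -> acc=6890 shift=14 [end]
Varint 1: bytes[0:2] = EA 35 -> value 6890 (2 byte(s))
  byte[2]=0xD7 cont=1 payload=0x57=87: acc |= 87<<0 -> acc=87 shift=7
  byte[3]=0x9B cont=1 payload=0x1B=27: acc |= 27<<7 -> acc=3543 shift=14
  byte[4]=0xEA cont=1 payload=0x6A=106: acc |= 106<<14 -> acc=1740247 shift=21
  byte[5]=0x0C cont=0 payload=0x0C=12: acc |= 12<<21 -> acc=26906071 shift=28 [end]
Varint 2: bytes[2:6] = D7 9B EA 0C -> value 26906071 (4 byte(s))
  byte[6]=0x89 cont=1 payload=0x09=9: acc |= 9<<0 -> acc=9 shift=7
  byte[7]=0x2A cont=0 payload=0x2A=42: acc |= 42<<7 -> acc=5385 shift=14 [end]
Varint 3: bytes[6:8] = 89 2A -> value 5385 (2 byte(s))
  byte[8]=0xD8 cont=1 payload=0x58=88: acc |= 88<<0 -> acc=88 shift=7
  byte[9]=0x25 cont=0 payload=0x25=37: acc |= 37<<7 -> acc=4824 shift=14 [end]
Varint 4: bytes[8:10] = D8 25 -> value 4824 (2 byte(s))
  byte[10]=0xA1 cont=1 payload=0x21=33: acc |= 33<<0 -> acc=33 shift=7
  byte[11]=0x3F cont=0 payload=0x3F=63: acc |= 63<<7 -> acc=8097 shift=14 [end]
Varint 5: bytes[10:12] = A1 3F -> value 8097 (2 byte(s))

Answer: 6890 26906071 5385 4824 8097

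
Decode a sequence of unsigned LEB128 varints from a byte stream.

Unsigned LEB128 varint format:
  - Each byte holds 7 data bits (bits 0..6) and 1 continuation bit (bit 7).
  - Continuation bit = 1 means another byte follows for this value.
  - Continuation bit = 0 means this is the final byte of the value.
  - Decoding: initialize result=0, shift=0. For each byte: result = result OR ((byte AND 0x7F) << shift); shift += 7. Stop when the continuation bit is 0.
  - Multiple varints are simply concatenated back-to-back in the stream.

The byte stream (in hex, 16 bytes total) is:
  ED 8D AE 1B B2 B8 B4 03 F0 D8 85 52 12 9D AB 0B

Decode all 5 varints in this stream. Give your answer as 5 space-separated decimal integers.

Answer: 57378541 7150642 172059760 18 185757

Derivation:
  byte[0]=0xED cont=1 payload=0x6D=109: acc |= 109<<0 -> acc=109 shift=7
  byte[1]=0x8D cont=1 payload=0x0D=13: acc |= 13<<7 -> acc=1773 shift=14
  byte[2]=0xAE cont=1 payload=0x2E=46: acc |= 46<<14 -> acc=755437 shift=21
  byte[3]=0x1B cont=0 payload=0x1B=27: acc |= 27<<21 -> acc=57378541 shift=28 [end]
Varint 1: bytes[0:4] = ED 8D AE 1B -> value 57378541 (4 byte(s))
  byte[4]=0xB2 cont=1 payload=0x32=50: acc |= 50<<0 -> acc=50 shift=7
  byte[5]=0xB8 cont=1 payload=0x38=56: acc |= 56<<7 -> acc=7218 shift=14
  byte[6]=0xB4 cont=1 payload=0x34=52: acc |= 52<<14 -> acc=859186 shift=21
  byte[7]=0x03 cont=0 payload=0x03=3: acc |= 3<<21 -> acc=7150642 shift=28 [end]
Varint 2: bytes[4:8] = B2 B8 B4 03 -> value 7150642 (4 byte(s))
  byte[8]=0xF0 cont=1 payload=0x70=112: acc |= 112<<0 -> acc=112 shift=7
  byte[9]=0xD8 cont=1 payload=0x58=88: acc |= 88<<7 -> acc=11376 shift=14
  byte[10]=0x85 cont=1 payload=0x05=5: acc |= 5<<14 -> acc=93296 shift=21
  byte[11]=0x52 cont=0 payload=0x52=82: acc |= 82<<21 -> acc=172059760 shift=28 [end]
Varint 3: bytes[8:12] = F0 D8 85 52 -> value 172059760 (4 byte(s))
  byte[12]=0x12 cont=0 payload=0x12=18: acc |= 18<<0 -> acc=18 shift=7 [end]
Varint 4: bytes[12:13] = 12 -> value 18 (1 byte(s))
  byte[13]=0x9D cont=1 payload=0x1D=29: acc |= 29<<0 -> acc=29 shift=7
  byte[14]=0xAB cont=1 payload=0x2B=43: acc |= 43<<7 -> acc=5533 shift=14
  byte[15]=0x0B cont=0 payload=0x0B=11: acc |= 11<<14 -> acc=185757 shift=21 [end]
Varint 5: bytes[13:16] = 9D AB 0B -> value 185757 (3 byte(s))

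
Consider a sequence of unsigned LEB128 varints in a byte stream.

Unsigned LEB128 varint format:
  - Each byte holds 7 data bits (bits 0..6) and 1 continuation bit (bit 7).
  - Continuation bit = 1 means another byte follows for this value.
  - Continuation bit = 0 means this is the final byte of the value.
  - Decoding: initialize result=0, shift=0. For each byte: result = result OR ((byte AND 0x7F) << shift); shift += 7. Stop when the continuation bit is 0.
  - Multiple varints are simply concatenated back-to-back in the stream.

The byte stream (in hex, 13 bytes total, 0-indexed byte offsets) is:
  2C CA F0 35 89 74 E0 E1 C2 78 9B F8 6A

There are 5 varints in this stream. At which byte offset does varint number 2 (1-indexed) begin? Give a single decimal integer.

  byte[0]=0x2C cont=0 payload=0x2C=44: acc |= 44<<0 -> acc=44 shift=7 [end]
Varint 1: bytes[0:1] = 2C -> value 44 (1 byte(s))
  byte[1]=0xCA cont=1 payload=0x4A=74: acc |= 74<<0 -> acc=74 shift=7
  byte[2]=0xF0 cont=1 payload=0x70=112: acc |= 112<<7 -> acc=14410 shift=14
  byte[3]=0x35 cont=0 payload=0x35=53: acc |= 53<<14 -> acc=882762 shift=21 [end]
Varint 2: bytes[1:4] = CA F0 35 -> value 882762 (3 byte(s))
  byte[4]=0x89 cont=1 payload=0x09=9: acc |= 9<<0 -> acc=9 shift=7
  byte[5]=0x74 cont=0 payload=0x74=116: acc |= 116<<7 -> acc=14857 shift=14 [end]
Varint 3: bytes[4:6] = 89 74 -> value 14857 (2 byte(s))
  byte[6]=0xE0 cont=1 payload=0x60=96: acc |= 96<<0 -> acc=96 shift=7
  byte[7]=0xE1 cont=1 payload=0x61=97: acc |= 97<<7 -> acc=12512 shift=14
  byte[8]=0xC2 cont=1 payload=0x42=66: acc |= 66<<14 -> acc=1093856 shift=21
  byte[9]=0x78 cont=0 payload=0x78=120: acc |= 120<<21 -> acc=252752096 shift=28 [end]
Varint 4: bytes[6:10] = E0 E1 C2 78 -> value 252752096 (4 byte(s))
  byte[10]=0x9B cont=1 payload=0x1B=27: acc |= 27<<0 -> acc=27 shift=7
  byte[11]=0xF8 cont=1 payload=0x78=120: acc |= 120<<7 -> acc=15387 shift=14
  byte[12]=0x6A cont=0 payload=0x6A=106: acc |= 106<<14 -> acc=1752091 shift=21 [end]
Varint 5: bytes[10:13] = 9B F8 6A -> value 1752091 (3 byte(s))

Answer: 1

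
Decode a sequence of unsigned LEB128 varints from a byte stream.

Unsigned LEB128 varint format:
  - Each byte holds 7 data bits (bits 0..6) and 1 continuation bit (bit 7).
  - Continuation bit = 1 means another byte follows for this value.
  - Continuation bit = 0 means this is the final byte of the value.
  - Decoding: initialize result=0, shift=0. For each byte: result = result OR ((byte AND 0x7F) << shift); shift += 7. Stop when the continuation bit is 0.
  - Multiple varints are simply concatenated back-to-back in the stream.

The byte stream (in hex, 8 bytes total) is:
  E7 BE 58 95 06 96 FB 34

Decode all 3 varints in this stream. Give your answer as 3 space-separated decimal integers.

  byte[0]=0xE7 cont=1 payload=0x67=103: acc |= 103<<0 -> acc=103 shift=7
  byte[1]=0xBE cont=1 payload=0x3E=62: acc |= 62<<7 -> acc=8039 shift=14
  byte[2]=0x58 cont=0 payload=0x58=88: acc |= 88<<14 -> acc=1449831 shift=21 [end]
Varint 1: bytes[0:3] = E7 BE 58 -> value 1449831 (3 byte(s))
  byte[3]=0x95 cont=1 payload=0x15=21: acc |= 21<<0 -> acc=21 shift=7
  byte[4]=0x06 cont=0 payload=0x06=6: acc |= 6<<7 -> acc=789 shift=14 [end]
Varint 2: bytes[3:5] = 95 06 -> value 789 (2 byte(s))
  byte[5]=0x96 cont=1 payload=0x16=22: acc |= 22<<0 -> acc=22 shift=7
  byte[6]=0xFB cont=1 payload=0x7B=123: acc |= 123<<7 -> acc=15766 shift=14
  byte[7]=0x34 cont=0 payload=0x34=52: acc |= 52<<14 -> acc=867734 shift=21 [end]
Varint 3: bytes[5:8] = 96 FB 34 -> value 867734 (3 byte(s))

Answer: 1449831 789 867734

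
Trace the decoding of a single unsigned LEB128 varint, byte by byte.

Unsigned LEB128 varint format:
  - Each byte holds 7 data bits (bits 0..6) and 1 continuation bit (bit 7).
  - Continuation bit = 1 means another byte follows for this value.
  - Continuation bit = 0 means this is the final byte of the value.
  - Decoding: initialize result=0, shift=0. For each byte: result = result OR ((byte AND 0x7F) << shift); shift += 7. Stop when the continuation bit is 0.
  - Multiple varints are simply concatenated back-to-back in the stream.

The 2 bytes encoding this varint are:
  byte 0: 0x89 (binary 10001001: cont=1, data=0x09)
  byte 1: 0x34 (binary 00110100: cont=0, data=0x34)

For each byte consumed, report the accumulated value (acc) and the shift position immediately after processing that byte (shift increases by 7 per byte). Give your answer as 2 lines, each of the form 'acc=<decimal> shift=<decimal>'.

byte 0=0x89: payload=0x09=9, contrib = 9<<0 = 9; acc -> 9, shift -> 7
byte 1=0x34: payload=0x34=52, contrib = 52<<7 = 6656; acc -> 6665, shift -> 14

Answer: acc=9 shift=7
acc=6665 shift=14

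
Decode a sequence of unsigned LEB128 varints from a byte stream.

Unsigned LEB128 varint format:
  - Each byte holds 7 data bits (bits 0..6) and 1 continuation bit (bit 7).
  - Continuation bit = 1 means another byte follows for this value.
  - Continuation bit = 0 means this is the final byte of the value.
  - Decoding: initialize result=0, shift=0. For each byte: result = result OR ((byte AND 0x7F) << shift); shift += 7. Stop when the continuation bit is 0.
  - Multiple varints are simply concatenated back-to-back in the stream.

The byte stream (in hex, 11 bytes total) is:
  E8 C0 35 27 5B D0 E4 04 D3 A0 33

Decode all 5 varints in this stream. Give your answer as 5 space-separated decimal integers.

Answer: 876648 39 91 78416 839763

Derivation:
  byte[0]=0xE8 cont=1 payload=0x68=104: acc |= 104<<0 -> acc=104 shift=7
  byte[1]=0xC0 cont=1 payload=0x40=64: acc |= 64<<7 -> acc=8296 shift=14
  byte[2]=0x35 cont=0 payload=0x35=53: acc |= 53<<14 -> acc=876648 shift=21 [end]
Varint 1: bytes[0:3] = E8 C0 35 -> value 876648 (3 byte(s))
  byte[3]=0x27 cont=0 payload=0x27=39: acc |= 39<<0 -> acc=39 shift=7 [end]
Varint 2: bytes[3:4] = 27 -> value 39 (1 byte(s))
  byte[4]=0x5B cont=0 payload=0x5B=91: acc |= 91<<0 -> acc=91 shift=7 [end]
Varint 3: bytes[4:5] = 5B -> value 91 (1 byte(s))
  byte[5]=0xD0 cont=1 payload=0x50=80: acc |= 80<<0 -> acc=80 shift=7
  byte[6]=0xE4 cont=1 payload=0x64=100: acc |= 100<<7 -> acc=12880 shift=14
  byte[7]=0x04 cont=0 payload=0x04=4: acc |= 4<<14 -> acc=78416 shift=21 [end]
Varint 4: bytes[5:8] = D0 E4 04 -> value 78416 (3 byte(s))
  byte[8]=0xD3 cont=1 payload=0x53=83: acc |= 83<<0 -> acc=83 shift=7
  byte[9]=0xA0 cont=1 payload=0x20=32: acc |= 32<<7 -> acc=4179 shift=14
  byte[10]=0x33 cont=0 payload=0x33=51: acc |= 51<<14 -> acc=839763 shift=21 [end]
Varint 5: bytes[8:11] = D3 A0 33 -> value 839763 (3 byte(s))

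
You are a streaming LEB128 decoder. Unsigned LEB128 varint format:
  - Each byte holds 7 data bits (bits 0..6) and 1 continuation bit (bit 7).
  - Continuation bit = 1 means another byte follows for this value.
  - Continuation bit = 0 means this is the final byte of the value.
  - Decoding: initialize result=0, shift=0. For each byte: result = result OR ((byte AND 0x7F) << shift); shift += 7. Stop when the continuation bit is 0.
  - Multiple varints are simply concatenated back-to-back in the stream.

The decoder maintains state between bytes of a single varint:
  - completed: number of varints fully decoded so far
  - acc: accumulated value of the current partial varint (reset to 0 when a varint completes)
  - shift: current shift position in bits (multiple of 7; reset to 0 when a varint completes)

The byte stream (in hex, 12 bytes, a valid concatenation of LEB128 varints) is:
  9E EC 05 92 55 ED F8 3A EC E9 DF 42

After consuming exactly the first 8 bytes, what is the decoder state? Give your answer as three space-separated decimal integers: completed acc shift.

Answer: 3 0 0

Derivation:
byte[0]=0x9E cont=1 payload=0x1E: acc |= 30<<0 -> completed=0 acc=30 shift=7
byte[1]=0xEC cont=1 payload=0x6C: acc |= 108<<7 -> completed=0 acc=13854 shift=14
byte[2]=0x05 cont=0 payload=0x05: varint #1 complete (value=95774); reset -> completed=1 acc=0 shift=0
byte[3]=0x92 cont=1 payload=0x12: acc |= 18<<0 -> completed=1 acc=18 shift=7
byte[4]=0x55 cont=0 payload=0x55: varint #2 complete (value=10898); reset -> completed=2 acc=0 shift=0
byte[5]=0xED cont=1 payload=0x6D: acc |= 109<<0 -> completed=2 acc=109 shift=7
byte[6]=0xF8 cont=1 payload=0x78: acc |= 120<<7 -> completed=2 acc=15469 shift=14
byte[7]=0x3A cont=0 payload=0x3A: varint #3 complete (value=965741); reset -> completed=3 acc=0 shift=0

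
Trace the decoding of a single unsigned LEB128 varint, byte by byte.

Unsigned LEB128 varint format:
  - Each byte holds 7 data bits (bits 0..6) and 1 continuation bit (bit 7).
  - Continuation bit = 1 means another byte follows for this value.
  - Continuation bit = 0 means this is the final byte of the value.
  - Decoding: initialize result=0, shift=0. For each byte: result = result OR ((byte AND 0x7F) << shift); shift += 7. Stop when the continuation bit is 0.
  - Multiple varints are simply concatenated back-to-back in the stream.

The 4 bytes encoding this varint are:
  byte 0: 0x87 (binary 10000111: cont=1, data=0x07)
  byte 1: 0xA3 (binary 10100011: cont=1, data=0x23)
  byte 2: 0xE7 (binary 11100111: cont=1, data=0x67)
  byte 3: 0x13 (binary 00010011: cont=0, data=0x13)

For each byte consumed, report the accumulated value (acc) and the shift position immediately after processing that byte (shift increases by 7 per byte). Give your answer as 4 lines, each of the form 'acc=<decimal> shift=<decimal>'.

byte 0=0x87: payload=0x07=7, contrib = 7<<0 = 7; acc -> 7, shift -> 7
byte 1=0xA3: payload=0x23=35, contrib = 35<<7 = 4480; acc -> 4487, shift -> 14
byte 2=0xE7: payload=0x67=103, contrib = 103<<14 = 1687552; acc -> 1692039, shift -> 21
byte 3=0x13: payload=0x13=19, contrib = 19<<21 = 39845888; acc -> 41537927, shift -> 28

Answer: acc=7 shift=7
acc=4487 shift=14
acc=1692039 shift=21
acc=41537927 shift=28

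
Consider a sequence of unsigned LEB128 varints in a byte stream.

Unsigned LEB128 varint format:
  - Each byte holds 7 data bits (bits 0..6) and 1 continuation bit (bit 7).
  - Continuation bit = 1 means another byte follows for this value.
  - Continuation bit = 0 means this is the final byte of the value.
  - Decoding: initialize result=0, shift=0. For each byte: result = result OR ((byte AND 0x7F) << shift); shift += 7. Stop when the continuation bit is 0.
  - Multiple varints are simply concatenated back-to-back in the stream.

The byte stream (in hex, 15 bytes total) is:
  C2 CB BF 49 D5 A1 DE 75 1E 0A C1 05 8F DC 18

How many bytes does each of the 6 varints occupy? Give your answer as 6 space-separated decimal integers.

Answer: 4 4 1 1 2 3

Derivation:
  byte[0]=0xC2 cont=1 payload=0x42=66: acc |= 66<<0 -> acc=66 shift=7
  byte[1]=0xCB cont=1 payload=0x4B=75: acc |= 75<<7 -> acc=9666 shift=14
  byte[2]=0xBF cont=1 payload=0x3F=63: acc |= 63<<14 -> acc=1041858 shift=21
  byte[3]=0x49 cont=0 payload=0x49=73: acc |= 73<<21 -> acc=154133954 shift=28 [end]
Varint 1: bytes[0:4] = C2 CB BF 49 -> value 154133954 (4 byte(s))
  byte[4]=0xD5 cont=1 payload=0x55=85: acc |= 85<<0 -> acc=85 shift=7
  byte[5]=0xA1 cont=1 payload=0x21=33: acc |= 33<<7 -> acc=4309 shift=14
  byte[6]=0xDE cont=1 payload=0x5E=94: acc |= 94<<14 -> acc=1544405 shift=21
  byte[7]=0x75 cont=0 payload=0x75=117: acc |= 117<<21 -> acc=246911189 shift=28 [end]
Varint 2: bytes[4:8] = D5 A1 DE 75 -> value 246911189 (4 byte(s))
  byte[8]=0x1E cont=0 payload=0x1E=30: acc |= 30<<0 -> acc=30 shift=7 [end]
Varint 3: bytes[8:9] = 1E -> value 30 (1 byte(s))
  byte[9]=0x0A cont=0 payload=0x0A=10: acc |= 10<<0 -> acc=10 shift=7 [end]
Varint 4: bytes[9:10] = 0A -> value 10 (1 byte(s))
  byte[10]=0xC1 cont=1 payload=0x41=65: acc |= 65<<0 -> acc=65 shift=7
  byte[11]=0x05 cont=0 payload=0x05=5: acc |= 5<<7 -> acc=705 shift=14 [end]
Varint 5: bytes[10:12] = C1 05 -> value 705 (2 byte(s))
  byte[12]=0x8F cont=1 payload=0x0F=15: acc |= 15<<0 -> acc=15 shift=7
  byte[13]=0xDC cont=1 payload=0x5C=92: acc |= 92<<7 -> acc=11791 shift=14
  byte[14]=0x18 cont=0 payload=0x18=24: acc |= 24<<14 -> acc=405007 shift=21 [end]
Varint 6: bytes[12:15] = 8F DC 18 -> value 405007 (3 byte(s))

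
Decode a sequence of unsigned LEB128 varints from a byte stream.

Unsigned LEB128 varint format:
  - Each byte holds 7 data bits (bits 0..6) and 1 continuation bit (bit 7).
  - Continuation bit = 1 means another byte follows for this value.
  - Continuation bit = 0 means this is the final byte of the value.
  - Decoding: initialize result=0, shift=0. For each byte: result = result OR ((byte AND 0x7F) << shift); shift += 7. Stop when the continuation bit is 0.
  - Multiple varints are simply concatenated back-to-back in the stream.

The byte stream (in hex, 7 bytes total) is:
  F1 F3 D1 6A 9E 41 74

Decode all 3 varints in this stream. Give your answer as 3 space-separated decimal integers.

Answer: 223640049 8350 116

Derivation:
  byte[0]=0xF1 cont=1 payload=0x71=113: acc |= 113<<0 -> acc=113 shift=7
  byte[1]=0xF3 cont=1 payload=0x73=115: acc |= 115<<7 -> acc=14833 shift=14
  byte[2]=0xD1 cont=1 payload=0x51=81: acc |= 81<<14 -> acc=1341937 shift=21
  byte[3]=0x6A cont=0 payload=0x6A=106: acc |= 106<<21 -> acc=223640049 shift=28 [end]
Varint 1: bytes[0:4] = F1 F3 D1 6A -> value 223640049 (4 byte(s))
  byte[4]=0x9E cont=1 payload=0x1E=30: acc |= 30<<0 -> acc=30 shift=7
  byte[5]=0x41 cont=0 payload=0x41=65: acc |= 65<<7 -> acc=8350 shift=14 [end]
Varint 2: bytes[4:6] = 9E 41 -> value 8350 (2 byte(s))
  byte[6]=0x74 cont=0 payload=0x74=116: acc |= 116<<0 -> acc=116 shift=7 [end]
Varint 3: bytes[6:7] = 74 -> value 116 (1 byte(s))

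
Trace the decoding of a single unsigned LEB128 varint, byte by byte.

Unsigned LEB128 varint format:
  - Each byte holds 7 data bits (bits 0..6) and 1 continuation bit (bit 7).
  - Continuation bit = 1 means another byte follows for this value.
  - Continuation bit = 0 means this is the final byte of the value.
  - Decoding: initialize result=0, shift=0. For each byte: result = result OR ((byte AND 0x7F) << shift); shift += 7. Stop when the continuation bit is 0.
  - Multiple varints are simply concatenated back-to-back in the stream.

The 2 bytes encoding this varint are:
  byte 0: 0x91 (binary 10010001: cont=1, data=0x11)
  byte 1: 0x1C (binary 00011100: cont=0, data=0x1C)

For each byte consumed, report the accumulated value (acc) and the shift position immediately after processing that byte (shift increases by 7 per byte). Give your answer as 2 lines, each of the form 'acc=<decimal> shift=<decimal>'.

byte 0=0x91: payload=0x11=17, contrib = 17<<0 = 17; acc -> 17, shift -> 7
byte 1=0x1C: payload=0x1C=28, contrib = 28<<7 = 3584; acc -> 3601, shift -> 14

Answer: acc=17 shift=7
acc=3601 shift=14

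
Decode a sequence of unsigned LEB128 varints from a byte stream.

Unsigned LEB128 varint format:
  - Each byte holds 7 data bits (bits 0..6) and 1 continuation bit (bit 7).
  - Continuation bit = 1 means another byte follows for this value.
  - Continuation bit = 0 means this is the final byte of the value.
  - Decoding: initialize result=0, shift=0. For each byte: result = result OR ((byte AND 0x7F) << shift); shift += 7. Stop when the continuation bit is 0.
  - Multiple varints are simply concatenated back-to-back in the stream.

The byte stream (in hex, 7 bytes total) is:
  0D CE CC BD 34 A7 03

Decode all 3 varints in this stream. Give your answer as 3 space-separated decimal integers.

Answer: 13 110061134 423

Derivation:
  byte[0]=0x0D cont=0 payload=0x0D=13: acc |= 13<<0 -> acc=13 shift=7 [end]
Varint 1: bytes[0:1] = 0D -> value 13 (1 byte(s))
  byte[1]=0xCE cont=1 payload=0x4E=78: acc |= 78<<0 -> acc=78 shift=7
  byte[2]=0xCC cont=1 payload=0x4C=76: acc |= 76<<7 -> acc=9806 shift=14
  byte[3]=0xBD cont=1 payload=0x3D=61: acc |= 61<<14 -> acc=1009230 shift=21
  byte[4]=0x34 cont=0 payload=0x34=52: acc |= 52<<21 -> acc=110061134 shift=28 [end]
Varint 2: bytes[1:5] = CE CC BD 34 -> value 110061134 (4 byte(s))
  byte[5]=0xA7 cont=1 payload=0x27=39: acc |= 39<<0 -> acc=39 shift=7
  byte[6]=0x03 cont=0 payload=0x03=3: acc |= 3<<7 -> acc=423 shift=14 [end]
Varint 3: bytes[5:7] = A7 03 -> value 423 (2 byte(s))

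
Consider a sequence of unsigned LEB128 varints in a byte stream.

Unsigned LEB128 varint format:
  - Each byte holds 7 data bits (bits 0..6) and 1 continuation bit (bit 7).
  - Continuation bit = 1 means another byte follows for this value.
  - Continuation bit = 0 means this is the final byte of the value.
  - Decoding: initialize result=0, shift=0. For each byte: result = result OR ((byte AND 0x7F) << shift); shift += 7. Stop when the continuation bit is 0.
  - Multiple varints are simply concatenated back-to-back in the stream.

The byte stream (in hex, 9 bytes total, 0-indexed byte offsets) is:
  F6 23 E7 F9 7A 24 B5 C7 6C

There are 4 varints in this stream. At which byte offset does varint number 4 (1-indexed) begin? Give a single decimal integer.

  byte[0]=0xF6 cont=1 payload=0x76=118: acc |= 118<<0 -> acc=118 shift=7
  byte[1]=0x23 cont=0 payload=0x23=35: acc |= 35<<7 -> acc=4598 shift=14 [end]
Varint 1: bytes[0:2] = F6 23 -> value 4598 (2 byte(s))
  byte[2]=0xE7 cont=1 payload=0x67=103: acc |= 103<<0 -> acc=103 shift=7
  byte[3]=0xF9 cont=1 payload=0x79=121: acc |= 121<<7 -> acc=15591 shift=14
  byte[4]=0x7A cont=0 payload=0x7A=122: acc |= 122<<14 -> acc=2014439 shift=21 [end]
Varint 2: bytes[2:5] = E7 F9 7A -> value 2014439 (3 byte(s))
  byte[5]=0x24 cont=0 payload=0x24=36: acc |= 36<<0 -> acc=36 shift=7 [end]
Varint 3: bytes[5:6] = 24 -> value 36 (1 byte(s))
  byte[6]=0xB5 cont=1 payload=0x35=53: acc |= 53<<0 -> acc=53 shift=7
  byte[7]=0xC7 cont=1 payload=0x47=71: acc |= 71<<7 -> acc=9141 shift=14
  byte[8]=0x6C cont=0 payload=0x6C=108: acc |= 108<<14 -> acc=1778613 shift=21 [end]
Varint 4: bytes[6:9] = B5 C7 6C -> value 1778613 (3 byte(s))

Answer: 6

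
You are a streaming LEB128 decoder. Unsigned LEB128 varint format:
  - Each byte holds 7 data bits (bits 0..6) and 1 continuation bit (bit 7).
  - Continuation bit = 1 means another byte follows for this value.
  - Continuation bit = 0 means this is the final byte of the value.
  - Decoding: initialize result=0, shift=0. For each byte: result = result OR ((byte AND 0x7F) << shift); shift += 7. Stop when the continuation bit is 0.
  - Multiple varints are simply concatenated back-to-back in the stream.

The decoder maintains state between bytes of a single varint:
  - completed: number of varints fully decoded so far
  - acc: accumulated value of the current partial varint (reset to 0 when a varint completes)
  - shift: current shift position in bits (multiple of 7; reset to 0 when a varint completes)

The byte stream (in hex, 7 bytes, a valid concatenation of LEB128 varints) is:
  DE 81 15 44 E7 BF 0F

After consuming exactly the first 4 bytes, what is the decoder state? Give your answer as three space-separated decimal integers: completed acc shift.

Answer: 2 0 0

Derivation:
byte[0]=0xDE cont=1 payload=0x5E: acc |= 94<<0 -> completed=0 acc=94 shift=7
byte[1]=0x81 cont=1 payload=0x01: acc |= 1<<7 -> completed=0 acc=222 shift=14
byte[2]=0x15 cont=0 payload=0x15: varint #1 complete (value=344286); reset -> completed=1 acc=0 shift=0
byte[3]=0x44 cont=0 payload=0x44: varint #2 complete (value=68); reset -> completed=2 acc=0 shift=0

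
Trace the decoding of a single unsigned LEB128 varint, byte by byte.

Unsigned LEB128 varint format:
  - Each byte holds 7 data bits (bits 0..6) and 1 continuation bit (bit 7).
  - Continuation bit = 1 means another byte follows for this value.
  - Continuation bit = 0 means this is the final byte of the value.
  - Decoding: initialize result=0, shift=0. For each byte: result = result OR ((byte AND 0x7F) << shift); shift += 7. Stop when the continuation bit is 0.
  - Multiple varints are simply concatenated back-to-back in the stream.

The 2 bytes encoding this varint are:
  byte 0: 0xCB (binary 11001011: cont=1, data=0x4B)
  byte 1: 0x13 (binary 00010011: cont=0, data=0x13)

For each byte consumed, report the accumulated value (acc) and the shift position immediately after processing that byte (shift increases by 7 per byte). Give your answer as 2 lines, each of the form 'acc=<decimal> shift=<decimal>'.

Answer: acc=75 shift=7
acc=2507 shift=14

Derivation:
byte 0=0xCB: payload=0x4B=75, contrib = 75<<0 = 75; acc -> 75, shift -> 7
byte 1=0x13: payload=0x13=19, contrib = 19<<7 = 2432; acc -> 2507, shift -> 14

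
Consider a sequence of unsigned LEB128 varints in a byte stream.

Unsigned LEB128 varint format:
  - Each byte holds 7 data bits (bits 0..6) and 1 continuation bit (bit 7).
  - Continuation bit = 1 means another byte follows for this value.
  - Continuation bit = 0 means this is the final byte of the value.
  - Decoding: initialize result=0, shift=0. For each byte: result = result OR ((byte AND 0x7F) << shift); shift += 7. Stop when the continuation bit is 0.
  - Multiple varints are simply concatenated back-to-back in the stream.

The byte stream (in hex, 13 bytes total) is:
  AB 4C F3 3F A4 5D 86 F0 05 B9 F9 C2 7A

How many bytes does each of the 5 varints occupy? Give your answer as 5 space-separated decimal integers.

  byte[0]=0xAB cont=1 payload=0x2B=43: acc |= 43<<0 -> acc=43 shift=7
  byte[1]=0x4C cont=0 payload=0x4C=76: acc |= 76<<7 -> acc=9771 shift=14 [end]
Varint 1: bytes[0:2] = AB 4C -> value 9771 (2 byte(s))
  byte[2]=0xF3 cont=1 payload=0x73=115: acc |= 115<<0 -> acc=115 shift=7
  byte[3]=0x3F cont=0 payload=0x3F=63: acc |= 63<<7 -> acc=8179 shift=14 [end]
Varint 2: bytes[2:4] = F3 3F -> value 8179 (2 byte(s))
  byte[4]=0xA4 cont=1 payload=0x24=36: acc |= 36<<0 -> acc=36 shift=7
  byte[5]=0x5D cont=0 payload=0x5D=93: acc |= 93<<7 -> acc=11940 shift=14 [end]
Varint 3: bytes[4:6] = A4 5D -> value 11940 (2 byte(s))
  byte[6]=0x86 cont=1 payload=0x06=6: acc |= 6<<0 -> acc=6 shift=7
  byte[7]=0xF0 cont=1 payload=0x70=112: acc |= 112<<7 -> acc=14342 shift=14
  byte[8]=0x05 cont=0 payload=0x05=5: acc |= 5<<14 -> acc=96262 shift=21 [end]
Varint 4: bytes[6:9] = 86 F0 05 -> value 96262 (3 byte(s))
  byte[9]=0xB9 cont=1 payload=0x39=57: acc |= 57<<0 -> acc=57 shift=7
  byte[10]=0xF9 cont=1 payload=0x79=121: acc |= 121<<7 -> acc=15545 shift=14
  byte[11]=0xC2 cont=1 payload=0x42=66: acc |= 66<<14 -> acc=1096889 shift=21
  byte[12]=0x7A cont=0 payload=0x7A=122: acc |= 122<<21 -> acc=256949433 shift=28 [end]
Varint 5: bytes[9:13] = B9 F9 C2 7A -> value 256949433 (4 byte(s))

Answer: 2 2 2 3 4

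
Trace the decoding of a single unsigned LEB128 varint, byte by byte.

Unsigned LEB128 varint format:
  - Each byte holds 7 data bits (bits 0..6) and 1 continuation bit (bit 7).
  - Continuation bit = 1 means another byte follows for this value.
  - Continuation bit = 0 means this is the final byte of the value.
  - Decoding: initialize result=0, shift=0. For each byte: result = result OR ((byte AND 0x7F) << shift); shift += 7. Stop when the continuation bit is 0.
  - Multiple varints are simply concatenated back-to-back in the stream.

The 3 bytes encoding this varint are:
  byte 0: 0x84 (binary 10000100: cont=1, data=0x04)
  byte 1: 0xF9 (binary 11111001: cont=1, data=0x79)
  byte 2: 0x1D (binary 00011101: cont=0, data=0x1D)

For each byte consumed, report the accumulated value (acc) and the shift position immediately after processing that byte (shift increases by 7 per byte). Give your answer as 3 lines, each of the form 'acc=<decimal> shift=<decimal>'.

Answer: acc=4 shift=7
acc=15492 shift=14
acc=490628 shift=21

Derivation:
byte 0=0x84: payload=0x04=4, contrib = 4<<0 = 4; acc -> 4, shift -> 7
byte 1=0xF9: payload=0x79=121, contrib = 121<<7 = 15488; acc -> 15492, shift -> 14
byte 2=0x1D: payload=0x1D=29, contrib = 29<<14 = 475136; acc -> 490628, shift -> 21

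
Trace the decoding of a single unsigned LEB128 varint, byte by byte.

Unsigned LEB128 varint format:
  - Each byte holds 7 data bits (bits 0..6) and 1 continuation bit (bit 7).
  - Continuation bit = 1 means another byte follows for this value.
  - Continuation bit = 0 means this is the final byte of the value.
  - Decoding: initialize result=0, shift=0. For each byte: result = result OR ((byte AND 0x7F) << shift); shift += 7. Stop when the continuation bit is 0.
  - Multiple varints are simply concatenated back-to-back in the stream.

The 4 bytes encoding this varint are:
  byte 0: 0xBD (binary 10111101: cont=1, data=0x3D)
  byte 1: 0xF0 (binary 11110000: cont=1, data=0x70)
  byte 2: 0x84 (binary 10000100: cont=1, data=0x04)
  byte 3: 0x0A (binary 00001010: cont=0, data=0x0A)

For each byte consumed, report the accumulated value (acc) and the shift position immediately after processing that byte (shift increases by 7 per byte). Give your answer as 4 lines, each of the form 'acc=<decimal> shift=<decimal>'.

byte 0=0xBD: payload=0x3D=61, contrib = 61<<0 = 61; acc -> 61, shift -> 7
byte 1=0xF0: payload=0x70=112, contrib = 112<<7 = 14336; acc -> 14397, shift -> 14
byte 2=0x84: payload=0x04=4, contrib = 4<<14 = 65536; acc -> 79933, shift -> 21
byte 3=0x0A: payload=0x0A=10, contrib = 10<<21 = 20971520; acc -> 21051453, shift -> 28

Answer: acc=61 shift=7
acc=14397 shift=14
acc=79933 shift=21
acc=21051453 shift=28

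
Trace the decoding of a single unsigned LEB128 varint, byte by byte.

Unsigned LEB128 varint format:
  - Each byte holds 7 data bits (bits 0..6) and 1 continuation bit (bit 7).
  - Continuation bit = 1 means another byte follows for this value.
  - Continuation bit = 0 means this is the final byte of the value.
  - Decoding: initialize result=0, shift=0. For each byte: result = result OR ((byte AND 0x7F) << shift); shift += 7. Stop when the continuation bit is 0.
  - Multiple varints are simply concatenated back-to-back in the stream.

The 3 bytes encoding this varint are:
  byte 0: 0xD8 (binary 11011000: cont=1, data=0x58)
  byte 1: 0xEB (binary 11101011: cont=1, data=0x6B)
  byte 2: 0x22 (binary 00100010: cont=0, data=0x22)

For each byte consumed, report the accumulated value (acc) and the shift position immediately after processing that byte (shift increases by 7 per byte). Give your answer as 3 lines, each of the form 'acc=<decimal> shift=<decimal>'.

Answer: acc=88 shift=7
acc=13784 shift=14
acc=570840 shift=21

Derivation:
byte 0=0xD8: payload=0x58=88, contrib = 88<<0 = 88; acc -> 88, shift -> 7
byte 1=0xEB: payload=0x6B=107, contrib = 107<<7 = 13696; acc -> 13784, shift -> 14
byte 2=0x22: payload=0x22=34, contrib = 34<<14 = 557056; acc -> 570840, shift -> 21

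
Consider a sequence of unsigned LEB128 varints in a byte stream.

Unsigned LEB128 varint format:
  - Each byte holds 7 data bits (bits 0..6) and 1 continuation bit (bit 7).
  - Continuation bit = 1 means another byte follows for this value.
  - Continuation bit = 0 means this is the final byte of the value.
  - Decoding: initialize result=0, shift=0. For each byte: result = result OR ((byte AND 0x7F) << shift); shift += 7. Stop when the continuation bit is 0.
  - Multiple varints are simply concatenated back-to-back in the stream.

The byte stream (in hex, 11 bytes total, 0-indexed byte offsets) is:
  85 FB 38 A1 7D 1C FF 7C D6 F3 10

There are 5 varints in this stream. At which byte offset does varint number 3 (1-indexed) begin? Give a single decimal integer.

Answer: 5

Derivation:
  byte[0]=0x85 cont=1 payload=0x05=5: acc |= 5<<0 -> acc=5 shift=7
  byte[1]=0xFB cont=1 payload=0x7B=123: acc |= 123<<7 -> acc=15749 shift=14
  byte[2]=0x38 cont=0 payload=0x38=56: acc |= 56<<14 -> acc=933253 shift=21 [end]
Varint 1: bytes[0:3] = 85 FB 38 -> value 933253 (3 byte(s))
  byte[3]=0xA1 cont=1 payload=0x21=33: acc |= 33<<0 -> acc=33 shift=7
  byte[4]=0x7D cont=0 payload=0x7D=125: acc |= 125<<7 -> acc=16033 shift=14 [end]
Varint 2: bytes[3:5] = A1 7D -> value 16033 (2 byte(s))
  byte[5]=0x1C cont=0 payload=0x1C=28: acc |= 28<<0 -> acc=28 shift=7 [end]
Varint 3: bytes[5:6] = 1C -> value 28 (1 byte(s))
  byte[6]=0xFF cont=1 payload=0x7F=127: acc |= 127<<0 -> acc=127 shift=7
  byte[7]=0x7C cont=0 payload=0x7C=124: acc |= 124<<7 -> acc=15999 shift=14 [end]
Varint 4: bytes[6:8] = FF 7C -> value 15999 (2 byte(s))
  byte[8]=0xD6 cont=1 payload=0x56=86: acc |= 86<<0 -> acc=86 shift=7
  byte[9]=0xF3 cont=1 payload=0x73=115: acc |= 115<<7 -> acc=14806 shift=14
  byte[10]=0x10 cont=0 payload=0x10=16: acc |= 16<<14 -> acc=276950 shift=21 [end]
Varint 5: bytes[8:11] = D6 F3 10 -> value 276950 (3 byte(s))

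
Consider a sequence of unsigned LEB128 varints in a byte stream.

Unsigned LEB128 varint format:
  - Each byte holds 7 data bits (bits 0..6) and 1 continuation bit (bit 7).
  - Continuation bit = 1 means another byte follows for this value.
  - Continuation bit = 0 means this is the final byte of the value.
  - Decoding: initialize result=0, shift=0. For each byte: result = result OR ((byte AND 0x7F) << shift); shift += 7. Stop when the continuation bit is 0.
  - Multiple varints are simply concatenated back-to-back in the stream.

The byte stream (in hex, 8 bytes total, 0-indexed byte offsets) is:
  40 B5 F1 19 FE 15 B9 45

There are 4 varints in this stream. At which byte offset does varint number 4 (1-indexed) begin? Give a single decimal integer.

Answer: 6

Derivation:
  byte[0]=0x40 cont=0 payload=0x40=64: acc |= 64<<0 -> acc=64 shift=7 [end]
Varint 1: bytes[0:1] = 40 -> value 64 (1 byte(s))
  byte[1]=0xB5 cont=1 payload=0x35=53: acc |= 53<<0 -> acc=53 shift=7
  byte[2]=0xF1 cont=1 payload=0x71=113: acc |= 113<<7 -> acc=14517 shift=14
  byte[3]=0x19 cont=0 payload=0x19=25: acc |= 25<<14 -> acc=424117 shift=21 [end]
Varint 2: bytes[1:4] = B5 F1 19 -> value 424117 (3 byte(s))
  byte[4]=0xFE cont=1 payload=0x7E=126: acc |= 126<<0 -> acc=126 shift=7
  byte[5]=0x15 cont=0 payload=0x15=21: acc |= 21<<7 -> acc=2814 shift=14 [end]
Varint 3: bytes[4:6] = FE 15 -> value 2814 (2 byte(s))
  byte[6]=0xB9 cont=1 payload=0x39=57: acc |= 57<<0 -> acc=57 shift=7
  byte[7]=0x45 cont=0 payload=0x45=69: acc |= 69<<7 -> acc=8889 shift=14 [end]
Varint 4: bytes[6:8] = B9 45 -> value 8889 (2 byte(s))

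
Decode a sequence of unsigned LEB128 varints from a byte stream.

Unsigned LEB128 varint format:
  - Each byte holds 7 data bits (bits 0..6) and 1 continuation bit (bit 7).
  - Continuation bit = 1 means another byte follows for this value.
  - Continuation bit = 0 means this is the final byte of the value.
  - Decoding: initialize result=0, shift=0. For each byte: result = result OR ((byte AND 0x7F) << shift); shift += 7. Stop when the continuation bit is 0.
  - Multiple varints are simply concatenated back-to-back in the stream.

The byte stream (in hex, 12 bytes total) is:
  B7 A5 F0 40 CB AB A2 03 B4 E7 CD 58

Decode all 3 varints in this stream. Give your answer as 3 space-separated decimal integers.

  byte[0]=0xB7 cont=1 payload=0x37=55: acc |= 55<<0 -> acc=55 shift=7
  byte[1]=0xA5 cont=1 payload=0x25=37: acc |= 37<<7 -> acc=4791 shift=14
  byte[2]=0xF0 cont=1 payload=0x70=112: acc |= 112<<14 -> acc=1839799 shift=21
  byte[3]=0x40 cont=0 payload=0x40=64: acc |= 64<<21 -> acc=136057527 shift=28 [end]
Varint 1: bytes[0:4] = B7 A5 F0 40 -> value 136057527 (4 byte(s))
  byte[4]=0xCB cont=1 payload=0x4B=75: acc |= 75<<0 -> acc=75 shift=7
  byte[5]=0xAB cont=1 payload=0x2B=43: acc |= 43<<7 -> acc=5579 shift=14
  byte[6]=0xA2 cont=1 payload=0x22=34: acc |= 34<<14 -> acc=562635 shift=21
  byte[7]=0x03 cont=0 payload=0x03=3: acc |= 3<<21 -> acc=6854091 shift=28 [end]
Varint 2: bytes[4:8] = CB AB A2 03 -> value 6854091 (4 byte(s))
  byte[8]=0xB4 cont=1 payload=0x34=52: acc |= 52<<0 -> acc=52 shift=7
  byte[9]=0xE7 cont=1 payload=0x67=103: acc |= 103<<7 -> acc=13236 shift=14
  byte[10]=0xCD cont=1 payload=0x4D=77: acc |= 77<<14 -> acc=1274804 shift=21
  byte[11]=0x58 cont=0 payload=0x58=88: acc |= 88<<21 -> acc=185824180 shift=28 [end]
Varint 3: bytes[8:12] = B4 E7 CD 58 -> value 185824180 (4 byte(s))

Answer: 136057527 6854091 185824180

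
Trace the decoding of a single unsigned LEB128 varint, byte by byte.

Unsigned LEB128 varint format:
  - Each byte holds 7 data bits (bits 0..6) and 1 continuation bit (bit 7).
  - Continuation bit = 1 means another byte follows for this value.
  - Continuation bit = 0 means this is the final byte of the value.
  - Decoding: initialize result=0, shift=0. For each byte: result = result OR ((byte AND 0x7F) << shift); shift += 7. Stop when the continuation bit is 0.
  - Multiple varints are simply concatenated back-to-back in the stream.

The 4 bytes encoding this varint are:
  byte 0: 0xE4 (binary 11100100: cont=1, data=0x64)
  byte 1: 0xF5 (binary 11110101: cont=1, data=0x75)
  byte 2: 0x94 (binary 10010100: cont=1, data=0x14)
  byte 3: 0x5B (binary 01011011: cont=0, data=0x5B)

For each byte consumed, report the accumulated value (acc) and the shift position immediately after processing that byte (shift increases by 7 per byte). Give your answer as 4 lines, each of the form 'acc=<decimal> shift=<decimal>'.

byte 0=0xE4: payload=0x64=100, contrib = 100<<0 = 100; acc -> 100, shift -> 7
byte 1=0xF5: payload=0x75=117, contrib = 117<<7 = 14976; acc -> 15076, shift -> 14
byte 2=0x94: payload=0x14=20, contrib = 20<<14 = 327680; acc -> 342756, shift -> 21
byte 3=0x5B: payload=0x5B=91, contrib = 91<<21 = 190840832; acc -> 191183588, shift -> 28

Answer: acc=100 shift=7
acc=15076 shift=14
acc=342756 shift=21
acc=191183588 shift=28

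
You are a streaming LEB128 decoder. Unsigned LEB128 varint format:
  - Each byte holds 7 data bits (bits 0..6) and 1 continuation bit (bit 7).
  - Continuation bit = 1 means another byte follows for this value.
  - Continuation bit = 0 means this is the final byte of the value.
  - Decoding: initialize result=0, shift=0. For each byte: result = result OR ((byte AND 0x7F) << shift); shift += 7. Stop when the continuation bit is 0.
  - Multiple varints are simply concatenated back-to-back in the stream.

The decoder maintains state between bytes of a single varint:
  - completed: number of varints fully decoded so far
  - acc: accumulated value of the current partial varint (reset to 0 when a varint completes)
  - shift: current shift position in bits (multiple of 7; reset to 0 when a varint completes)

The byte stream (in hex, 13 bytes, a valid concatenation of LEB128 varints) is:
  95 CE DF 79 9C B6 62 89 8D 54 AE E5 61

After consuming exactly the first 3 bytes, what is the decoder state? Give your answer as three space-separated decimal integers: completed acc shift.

byte[0]=0x95 cont=1 payload=0x15: acc |= 21<<0 -> completed=0 acc=21 shift=7
byte[1]=0xCE cont=1 payload=0x4E: acc |= 78<<7 -> completed=0 acc=10005 shift=14
byte[2]=0xDF cont=1 payload=0x5F: acc |= 95<<14 -> completed=0 acc=1566485 shift=21

Answer: 0 1566485 21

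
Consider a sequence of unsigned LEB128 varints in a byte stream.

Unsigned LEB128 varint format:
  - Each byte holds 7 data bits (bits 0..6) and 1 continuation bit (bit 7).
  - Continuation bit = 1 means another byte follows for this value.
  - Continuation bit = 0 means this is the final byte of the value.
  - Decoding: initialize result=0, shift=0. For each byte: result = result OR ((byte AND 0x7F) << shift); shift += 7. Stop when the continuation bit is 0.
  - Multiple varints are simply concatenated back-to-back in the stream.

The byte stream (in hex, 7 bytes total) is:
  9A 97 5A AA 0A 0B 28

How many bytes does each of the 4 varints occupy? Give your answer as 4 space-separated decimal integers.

  byte[0]=0x9A cont=1 payload=0x1A=26: acc |= 26<<0 -> acc=26 shift=7
  byte[1]=0x97 cont=1 payload=0x17=23: acc |= 23<<7 -> acc=2970 shift=14
  byte[2]=0x5A cont=0 payload=0x5A=90: acc |= 90<<14 -> acc=1477530 shift=21 [end]
Varint 1: bytes[0:3] = 9A 97 5A -> value 1477530 (3 byte(s))
  byte[3]=0xAA cont=1 payload=0x2A=42: acc |= 42<<0 -> acc=42 shift=7
  byte[4]=0x0A cont=0 payload=0x0A=10: acc |= 10<<7 -> acc=1322 shift=14 [end]
Varint 2: bytes[3:5] = AA 0A -> value 1322 (2 byte(s))
  byte[5]=0x0B cont=0 payload=0x0B=11: acc |= 11<<0 -> acc=11 shift=7 [end]
Varint 3: bytes[5:6] = 0B -> value 11 (1 byte(s))
  byte[6]=0x28 cont=0 payload=0x28=40: acc |= 40<<0 -> acc=40 shift=7 [end]
Varint 4: bytes[6:7] = 28 -> value 40 (1 byte(s))

Answer: 3 2 1 1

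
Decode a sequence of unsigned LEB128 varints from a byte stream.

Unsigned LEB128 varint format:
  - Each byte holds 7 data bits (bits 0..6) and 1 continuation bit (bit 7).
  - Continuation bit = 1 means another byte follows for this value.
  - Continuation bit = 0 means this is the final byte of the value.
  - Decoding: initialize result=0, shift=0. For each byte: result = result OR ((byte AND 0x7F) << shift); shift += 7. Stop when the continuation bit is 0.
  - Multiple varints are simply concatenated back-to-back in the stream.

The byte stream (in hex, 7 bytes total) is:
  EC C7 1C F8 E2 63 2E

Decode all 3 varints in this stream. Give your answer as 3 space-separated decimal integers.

  byte[0]=0xEC cont=1 payload=0x6C=108: acc |= 108<<0 -> acc=108 shift=7
  byte[1]=0xC7 cont=1 payload=0x47=71: acc |= 71<<7 -> acc=9196 shift=14
  byte[2]=0x1C cont=0 payload=0x1C=28: acc |= 28<<14 -> acc=467948 shift=21 [end]
Varint 1: bytes[0:3] = EC C7 1C -> value 467948 (3 byte(s))
  byte[3]=0xF8 cont=1 payload=0x78=120: acc |= 120<<0 -> acc=120 shift=7
  byte[4]=0xE2 cont=1 payload=0x62=98: acc |= 98<<7 -> acc=12664 shift=14
  byte[5]=0x63 cont=0 payload=0x63=99: acc |= 99<<14 -> acc=1634680 shift=21 [end]
Varint 2: bytes[3:6] = F8 E2 63 -> value 1634680 (3 byte(s))
  byte[6]=0x2E cont=0 payload=0x2E=46: acc |= 46<<0 -> acc=46 shift=7 [end]
Varint 3: bytes[6:7] = 2E -> value 46 (1 byte(s))

Answer: 467948 1634680 46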